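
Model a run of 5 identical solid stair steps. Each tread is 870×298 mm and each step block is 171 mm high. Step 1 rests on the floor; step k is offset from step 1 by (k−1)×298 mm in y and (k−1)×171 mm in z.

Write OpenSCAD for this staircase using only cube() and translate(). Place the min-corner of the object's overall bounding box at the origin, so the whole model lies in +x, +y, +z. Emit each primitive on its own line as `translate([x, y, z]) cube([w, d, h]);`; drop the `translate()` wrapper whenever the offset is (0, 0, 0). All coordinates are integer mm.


cube([870, 298, 171]);
translate([0, 298, 171]) cube([870, 298, 171]);
translate([0, 596, 342]) cube([870, 298, 171]);
translate([0, 894, 513]) cube([870, 298, 171]);
translate([0, 1192, 684]) cube([870, 298, 171]);


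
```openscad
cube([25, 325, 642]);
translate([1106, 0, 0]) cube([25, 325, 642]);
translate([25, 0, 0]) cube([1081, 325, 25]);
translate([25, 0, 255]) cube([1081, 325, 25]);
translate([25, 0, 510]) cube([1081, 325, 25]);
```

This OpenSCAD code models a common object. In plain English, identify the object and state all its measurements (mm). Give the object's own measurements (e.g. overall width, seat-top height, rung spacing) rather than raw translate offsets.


An open bookshelf. Two side panels, each 25 mm thick, 325 mm deep and 642 mm tall, stand 1131 mm apart (outside-to-outside). Between them sit 3 shelves, each 25 mm thick and 325 mm deep, spanning the full gap between the sides. The bottom shelf rests on the floor (its underside at z = 0) and the clear gap between one shelf's top and the next shelf's underside is 230 mm.


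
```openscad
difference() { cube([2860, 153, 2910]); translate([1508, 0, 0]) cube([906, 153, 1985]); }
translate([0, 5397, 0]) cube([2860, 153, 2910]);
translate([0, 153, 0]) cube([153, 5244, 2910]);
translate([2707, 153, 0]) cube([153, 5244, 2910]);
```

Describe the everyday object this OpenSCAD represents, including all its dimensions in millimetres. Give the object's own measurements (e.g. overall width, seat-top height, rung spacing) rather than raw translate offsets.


A single room: four walls, each 2910 mm tall and 153 mm thick, enclosing an outside footprint 2860×5550 mm (x × y), no floor or roof. The front and back walls (−y and +y sides) run the full x-width; the side walls fit between their inner faces. A door opening 906 mm wide and 1985 mm tall is cut through the front wall from the floor up, its −x edge 1508 mm from the wall's −x end.


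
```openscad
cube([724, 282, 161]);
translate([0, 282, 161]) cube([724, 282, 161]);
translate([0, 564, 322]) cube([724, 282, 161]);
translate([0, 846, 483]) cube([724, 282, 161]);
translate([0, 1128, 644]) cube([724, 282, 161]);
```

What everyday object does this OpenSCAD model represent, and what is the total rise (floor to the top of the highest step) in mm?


A staircase. The total rise is 805 mm.

5 identical blocks, each offset up and back from the previous — a staircase. Each step is 161 mm tall and there are 5 of them, so the total rise is 5 × 161 = 805 mm.


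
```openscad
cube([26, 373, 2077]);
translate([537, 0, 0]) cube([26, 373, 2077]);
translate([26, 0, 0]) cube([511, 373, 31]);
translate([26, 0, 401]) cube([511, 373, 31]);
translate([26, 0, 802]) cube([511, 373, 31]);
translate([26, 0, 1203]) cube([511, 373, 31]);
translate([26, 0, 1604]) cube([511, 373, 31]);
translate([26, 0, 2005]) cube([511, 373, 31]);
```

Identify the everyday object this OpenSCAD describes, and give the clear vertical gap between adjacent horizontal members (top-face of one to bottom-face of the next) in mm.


A bookshelf. The clear shelf gap is 370 mm.

Two tall side panels with 6 horizontal boards between them — a bookshelf. The first two shelf undersides are at z = 0 and z = 401; with shelf thickness 31, the clear gap is 401 − 0 − 31 = 370 mm.


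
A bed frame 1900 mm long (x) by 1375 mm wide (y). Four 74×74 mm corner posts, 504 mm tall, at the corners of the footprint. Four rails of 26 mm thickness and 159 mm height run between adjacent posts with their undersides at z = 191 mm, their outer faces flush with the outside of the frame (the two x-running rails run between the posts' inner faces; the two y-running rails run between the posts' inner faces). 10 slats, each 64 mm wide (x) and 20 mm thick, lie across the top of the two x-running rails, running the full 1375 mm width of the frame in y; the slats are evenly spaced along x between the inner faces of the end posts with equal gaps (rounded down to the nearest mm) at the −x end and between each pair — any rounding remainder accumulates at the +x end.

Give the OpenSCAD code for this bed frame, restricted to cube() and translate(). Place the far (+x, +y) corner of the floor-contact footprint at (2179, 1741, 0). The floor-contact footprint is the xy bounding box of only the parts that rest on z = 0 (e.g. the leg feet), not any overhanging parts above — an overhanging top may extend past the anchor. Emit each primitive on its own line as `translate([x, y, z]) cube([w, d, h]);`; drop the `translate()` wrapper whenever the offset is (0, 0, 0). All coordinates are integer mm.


translate([279, 366, 0]) cube([74, 74, 504]);
translate([279, 1667, 0]) cube([74, 74, 504]);
translate([2105, 366, 0]) cube([74, 74, 504]);
translate([2105, 1667, 0]) cube([74, 74, 504]);
translate([353, 366, 191]) cube([1752, 26, 159]);
translate([353, 1715, 191]) cube([1752, 26, 159]);
translate([279, 440, 191]) cube([26, 1227, 159]);
translate([2153, 440, 191]) cube([26, 1227, 159]);
translate([454, 366, 350]) cube([64, 1375, 20]);
translate([619, 366, 350]) cube([64, 1375, 20]);
translate([784, 366, 350]) cube([64, 1375, 20]);
translate([949, 366, 350]) cube([64, 1375, 20]);
translate([1114, 366, 350]) cube([64, 1375, 20]);
translate([1279, 366, 350]) cube([64, 1375, 20]);
translate([1444, 366, 350]) cube([64, 1375, 20]);
translate([1609, 366, 350]) cube([64, 1375, 20]);
translate([1774, 366, 350]) cube([64, 1375, 20]);
translate([1939, 366, 350]) cube([64, 1375, 20]);


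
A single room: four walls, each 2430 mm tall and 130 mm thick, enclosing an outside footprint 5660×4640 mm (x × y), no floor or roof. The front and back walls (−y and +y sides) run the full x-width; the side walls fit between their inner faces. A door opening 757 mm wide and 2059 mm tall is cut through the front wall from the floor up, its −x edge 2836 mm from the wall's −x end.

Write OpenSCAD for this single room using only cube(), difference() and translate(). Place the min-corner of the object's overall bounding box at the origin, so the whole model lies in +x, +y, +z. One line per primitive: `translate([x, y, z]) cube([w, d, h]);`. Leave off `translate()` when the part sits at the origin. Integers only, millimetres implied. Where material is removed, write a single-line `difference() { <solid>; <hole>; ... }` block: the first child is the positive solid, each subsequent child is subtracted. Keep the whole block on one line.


difference() { cube([5660, 130, 2430]); translate([2836, 0, 0]) cube([757, 130, 2059]); }
translate([0, 4510, 0]) cube([5660, 130, 2430]);
translate([0, 130, 0]) cube([130, 4380, 2430]);
translate([5530, 130, 0]) cube([130, 4380, 2430]);


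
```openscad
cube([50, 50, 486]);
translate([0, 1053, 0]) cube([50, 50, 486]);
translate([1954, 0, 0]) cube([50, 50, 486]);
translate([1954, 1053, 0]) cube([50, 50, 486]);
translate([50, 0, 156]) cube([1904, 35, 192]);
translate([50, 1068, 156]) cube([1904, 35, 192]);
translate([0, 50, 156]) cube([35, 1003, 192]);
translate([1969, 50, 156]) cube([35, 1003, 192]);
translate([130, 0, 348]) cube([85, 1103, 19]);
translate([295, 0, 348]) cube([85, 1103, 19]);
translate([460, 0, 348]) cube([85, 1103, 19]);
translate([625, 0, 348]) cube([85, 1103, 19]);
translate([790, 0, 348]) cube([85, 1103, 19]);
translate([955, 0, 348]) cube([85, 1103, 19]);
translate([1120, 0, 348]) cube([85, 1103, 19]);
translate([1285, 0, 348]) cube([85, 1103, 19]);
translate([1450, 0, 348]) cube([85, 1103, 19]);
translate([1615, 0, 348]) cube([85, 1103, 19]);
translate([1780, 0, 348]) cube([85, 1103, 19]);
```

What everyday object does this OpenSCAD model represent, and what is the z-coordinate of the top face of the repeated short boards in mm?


A bed frame. The slat-top height is 367 mm.

Four posts, four rails, and a row of slats — a bed frame. Slats sit on the rails at z = 156 + 192 = 348; with slat thickness 19, the top is 367 mm.


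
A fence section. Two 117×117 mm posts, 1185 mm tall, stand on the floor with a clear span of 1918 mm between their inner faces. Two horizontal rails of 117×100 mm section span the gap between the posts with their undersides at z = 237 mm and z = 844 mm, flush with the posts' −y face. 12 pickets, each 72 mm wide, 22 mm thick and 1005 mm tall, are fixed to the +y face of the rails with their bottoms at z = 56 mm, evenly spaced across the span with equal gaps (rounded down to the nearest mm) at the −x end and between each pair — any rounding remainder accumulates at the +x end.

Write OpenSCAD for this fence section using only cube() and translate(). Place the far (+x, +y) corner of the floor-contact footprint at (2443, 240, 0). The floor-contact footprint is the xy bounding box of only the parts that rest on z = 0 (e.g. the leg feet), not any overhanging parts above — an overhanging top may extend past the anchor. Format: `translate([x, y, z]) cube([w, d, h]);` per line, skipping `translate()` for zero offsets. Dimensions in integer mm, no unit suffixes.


translate([291, 123, 0]) cube([117, 117, 1185]);
translate([2326, 123, 0]) cube([117, 117, 1185]);
translate([408, 123, 237]) cube([1918, 117, 100]);
translate([408, 123, 844]) cube([1918, 117, 100]);
translate([489, 240, 56]) cube([72, 22, 1005]);
translate([642, 240, 56]) cube([72, 22, 1005]);
translate([795, 240, 56]) cube([72, 22, 1005]);
translate([948, 240, 56]) cube([72, 22, 1005]);
translate([1101, 240, 56]) cube([72, 22, 1005]);
translate([1254, 240, 56]) cube([72, 22, 1005]);
translate([1407, 240, 56]) cube([72, 22, 1005]);
translate([1560, 240, 56]) cube([72, 22, 1005]);
translate([1713, 240, 56]) cube([72, 22, 1005]);
translate([1866, 240, 56]) cube([72, 22, 1005]);
translate([2019, 240, 56]) cube([72, 22, 1005]);
translate([2172, 240, 56]) cube([72, 22, 1005]);


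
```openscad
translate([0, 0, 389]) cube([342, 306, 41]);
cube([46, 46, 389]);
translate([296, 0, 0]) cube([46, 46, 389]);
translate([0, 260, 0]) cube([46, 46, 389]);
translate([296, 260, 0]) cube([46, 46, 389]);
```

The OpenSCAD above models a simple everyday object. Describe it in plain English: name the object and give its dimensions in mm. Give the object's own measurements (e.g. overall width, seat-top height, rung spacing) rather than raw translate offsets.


A simple wooden stool: a rectangular seat 342 mm (x) by 306 mm (y), 41 mm thick, top face at z = 430 mm, on four square legs, each 46×46 mm in cross-section. The legs rest on z = 0, each flush with a corner of the seat.


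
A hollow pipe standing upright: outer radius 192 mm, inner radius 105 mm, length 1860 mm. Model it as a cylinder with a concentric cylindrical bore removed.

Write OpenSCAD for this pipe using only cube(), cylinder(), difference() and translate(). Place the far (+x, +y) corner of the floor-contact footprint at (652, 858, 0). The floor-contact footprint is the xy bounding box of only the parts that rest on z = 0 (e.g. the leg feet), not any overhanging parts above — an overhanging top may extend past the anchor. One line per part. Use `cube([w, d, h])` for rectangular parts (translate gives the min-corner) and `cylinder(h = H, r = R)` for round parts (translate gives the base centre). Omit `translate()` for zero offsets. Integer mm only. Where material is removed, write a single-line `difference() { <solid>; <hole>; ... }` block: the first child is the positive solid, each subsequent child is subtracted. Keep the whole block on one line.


difference() { translate([460, 666, 0]) cylinder(h = 1860, r = 192); translate([460, 666, 0]) cylinder(h = 1860, r = 105); }


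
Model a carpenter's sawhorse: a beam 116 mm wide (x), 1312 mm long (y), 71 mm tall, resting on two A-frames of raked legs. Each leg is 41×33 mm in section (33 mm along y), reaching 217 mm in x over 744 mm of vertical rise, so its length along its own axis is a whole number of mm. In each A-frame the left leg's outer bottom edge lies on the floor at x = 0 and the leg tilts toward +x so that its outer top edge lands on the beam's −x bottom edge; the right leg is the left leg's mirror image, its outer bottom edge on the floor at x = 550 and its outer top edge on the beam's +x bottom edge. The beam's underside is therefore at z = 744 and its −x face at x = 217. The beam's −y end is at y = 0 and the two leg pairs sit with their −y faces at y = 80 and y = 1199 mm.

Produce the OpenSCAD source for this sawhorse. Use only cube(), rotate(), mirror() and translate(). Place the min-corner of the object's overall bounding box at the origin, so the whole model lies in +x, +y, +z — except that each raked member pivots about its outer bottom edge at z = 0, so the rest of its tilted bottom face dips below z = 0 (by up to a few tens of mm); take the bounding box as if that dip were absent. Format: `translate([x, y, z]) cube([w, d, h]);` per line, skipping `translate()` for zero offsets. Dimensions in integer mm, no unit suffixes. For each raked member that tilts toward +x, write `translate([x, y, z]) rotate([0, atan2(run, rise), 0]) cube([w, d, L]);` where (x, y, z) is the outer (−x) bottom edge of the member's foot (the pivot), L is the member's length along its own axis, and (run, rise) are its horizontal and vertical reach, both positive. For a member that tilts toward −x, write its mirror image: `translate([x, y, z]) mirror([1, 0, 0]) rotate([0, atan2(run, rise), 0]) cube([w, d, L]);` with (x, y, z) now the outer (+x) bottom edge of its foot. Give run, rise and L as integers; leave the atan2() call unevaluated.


translate([217, 0, 744]) cube([116, 1312, 71]);
translate([0, 80, 0]) rotate([0, atan2(217, 744), 0]) cube([41, 33, 775]);
translate([550, 80, 0]) mirror([1, 0, 0]) rotate([0, atan2(217, 744), 0]) cube([41, 33, 775]);
translate([0, 1199, 0]) rotate([0, atan2(217, 744), 0]) cube([41, 33, 775]);
translate([550, 1199, 0]) mirror([1, 0, 0]) rotate([0, atan2(217, 744), 0]) cube([41, 33, 775]);


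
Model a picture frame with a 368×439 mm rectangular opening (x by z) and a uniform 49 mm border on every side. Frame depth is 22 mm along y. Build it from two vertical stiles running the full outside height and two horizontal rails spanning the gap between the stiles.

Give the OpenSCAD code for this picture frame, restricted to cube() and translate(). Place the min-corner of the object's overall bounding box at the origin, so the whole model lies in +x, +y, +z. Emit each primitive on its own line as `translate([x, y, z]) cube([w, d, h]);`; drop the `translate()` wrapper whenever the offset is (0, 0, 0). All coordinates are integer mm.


cube([49, 22, 537]);
translate([417, 0, 0]) cube([49, 22, 537]);
translate([49, 0, 0]) cube([368, 22, 49]);
translate([49, 0, 488]) cube([368, 22, 49]);


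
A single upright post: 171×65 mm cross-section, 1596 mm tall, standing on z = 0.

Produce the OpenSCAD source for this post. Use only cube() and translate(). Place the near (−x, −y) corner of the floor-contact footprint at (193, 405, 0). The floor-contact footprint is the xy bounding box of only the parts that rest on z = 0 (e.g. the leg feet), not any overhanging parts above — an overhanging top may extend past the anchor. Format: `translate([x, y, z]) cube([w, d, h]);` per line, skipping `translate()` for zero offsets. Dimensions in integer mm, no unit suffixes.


translate([193, 405, 0]) cube([171, 65, 1596]);


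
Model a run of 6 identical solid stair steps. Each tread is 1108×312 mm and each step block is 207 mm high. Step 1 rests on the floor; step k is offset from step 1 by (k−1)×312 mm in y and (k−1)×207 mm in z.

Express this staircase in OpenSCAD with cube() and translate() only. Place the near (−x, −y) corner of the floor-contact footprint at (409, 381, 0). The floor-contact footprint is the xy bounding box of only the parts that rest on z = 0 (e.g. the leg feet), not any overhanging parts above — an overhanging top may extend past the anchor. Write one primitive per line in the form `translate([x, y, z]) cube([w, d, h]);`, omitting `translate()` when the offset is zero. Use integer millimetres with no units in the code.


translate([409, 381, 0]) cube([1108, 312, 207]);
translate([409, 693, 207]) cube([1108, 312, 207]);
translate([409, 1005, 414]) cube([1108, 312, 207]);
translate([409, 1317, 621]) cube([1108, 312, 207]);
translate([409, 1629, 828]) cube([1108, 312, 207]);
translate([409, 1941, 1035]) cube([1108, 312, 207]);


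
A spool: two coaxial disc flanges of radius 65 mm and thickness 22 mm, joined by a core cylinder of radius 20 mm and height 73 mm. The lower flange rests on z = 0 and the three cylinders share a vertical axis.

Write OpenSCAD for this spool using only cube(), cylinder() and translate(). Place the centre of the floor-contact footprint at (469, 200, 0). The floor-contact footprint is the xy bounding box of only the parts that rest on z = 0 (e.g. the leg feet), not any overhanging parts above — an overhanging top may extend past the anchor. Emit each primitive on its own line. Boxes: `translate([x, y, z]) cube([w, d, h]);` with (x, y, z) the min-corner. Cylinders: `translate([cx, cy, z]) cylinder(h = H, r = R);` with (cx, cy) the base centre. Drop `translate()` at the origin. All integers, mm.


translate([469, 200, 0]) cylinder(h = 22, r = 65);
translate([469, 200, 22]) cylinder(h = 73, r = 20);
translate([469, 200, 95]) cylinder(h = 22, r = 65);


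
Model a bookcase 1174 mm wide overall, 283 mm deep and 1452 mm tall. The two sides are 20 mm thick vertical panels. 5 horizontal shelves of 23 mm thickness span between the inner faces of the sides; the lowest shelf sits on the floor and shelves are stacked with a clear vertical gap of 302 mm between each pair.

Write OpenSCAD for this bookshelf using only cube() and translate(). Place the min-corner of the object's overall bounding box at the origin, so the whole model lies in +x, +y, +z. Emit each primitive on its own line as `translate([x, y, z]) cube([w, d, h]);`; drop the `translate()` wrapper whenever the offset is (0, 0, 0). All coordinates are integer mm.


cube([20, 283, 1452]);
translate([1154, 0, 0]) cube([20, 283, 1452]);
translate([20, 0, 0]) cube([1134, 283, 23]);
translate([20, 0, 325]) cube([1134, 283, 23]);
translate([20, 0, 650]) cube([1134, 283, 23]);
translate([20, 0, 975]) cube([1134, 283, 23]);
translate([20, 0, 1300]) cube([1134, 283, 23]);


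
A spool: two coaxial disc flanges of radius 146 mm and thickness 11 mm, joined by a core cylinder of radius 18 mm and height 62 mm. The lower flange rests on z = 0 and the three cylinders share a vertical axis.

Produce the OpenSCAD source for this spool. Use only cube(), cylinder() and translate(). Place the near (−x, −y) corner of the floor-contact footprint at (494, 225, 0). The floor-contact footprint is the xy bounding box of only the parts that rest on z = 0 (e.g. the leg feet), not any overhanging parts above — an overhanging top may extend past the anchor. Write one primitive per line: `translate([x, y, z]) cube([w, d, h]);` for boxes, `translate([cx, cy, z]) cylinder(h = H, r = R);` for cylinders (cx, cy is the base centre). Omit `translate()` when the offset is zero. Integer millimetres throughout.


translate([640, 371, 0]) cylinder(h = 11, r = 146);
translate([640, 371, 11]) cylinder(h = 62, r = 18);
translate([640, 371, 73]) cylinder(h = 11, r = 146);


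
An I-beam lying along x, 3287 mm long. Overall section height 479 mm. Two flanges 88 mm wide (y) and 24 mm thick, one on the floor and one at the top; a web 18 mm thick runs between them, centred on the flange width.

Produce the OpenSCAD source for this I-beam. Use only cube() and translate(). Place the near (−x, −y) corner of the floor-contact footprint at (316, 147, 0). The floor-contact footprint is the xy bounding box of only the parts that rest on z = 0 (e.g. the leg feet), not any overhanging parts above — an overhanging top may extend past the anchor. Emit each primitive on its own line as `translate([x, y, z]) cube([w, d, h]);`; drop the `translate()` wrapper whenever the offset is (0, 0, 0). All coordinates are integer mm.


translate([316, 147, 0]) cube([3287, 88, 24]);
translate([316, 182, 24]) cube([3287, 18, 431]);
translate([316, 147, 455]) cube([3287, 88, 24]);


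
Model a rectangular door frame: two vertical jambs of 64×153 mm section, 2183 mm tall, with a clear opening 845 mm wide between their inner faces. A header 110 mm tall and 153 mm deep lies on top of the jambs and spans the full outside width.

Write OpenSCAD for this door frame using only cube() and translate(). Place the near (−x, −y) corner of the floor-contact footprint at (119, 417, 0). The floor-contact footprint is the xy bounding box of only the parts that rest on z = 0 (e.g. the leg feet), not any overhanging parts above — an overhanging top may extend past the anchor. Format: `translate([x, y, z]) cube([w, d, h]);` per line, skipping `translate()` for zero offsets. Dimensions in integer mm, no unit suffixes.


translate([119, 417, 0]) cube([64, 153, 2183]);
translate([1028, 417, 0]) cube([64, 153, 2183]);
translate([119, 417, 2183]) cube([973, 153, 110]);


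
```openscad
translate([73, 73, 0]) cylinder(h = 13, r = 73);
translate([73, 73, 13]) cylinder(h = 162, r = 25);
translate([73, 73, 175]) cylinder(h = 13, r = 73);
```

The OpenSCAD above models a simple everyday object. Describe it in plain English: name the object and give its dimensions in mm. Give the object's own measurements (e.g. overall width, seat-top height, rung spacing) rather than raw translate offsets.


A spool: two coaxial disc flanges of radius 73 mm and thickness 13 mm, joined by a core cylinder of radius 25 mm and height 162 mm. The lower flange rests on z = 0 and the three cylinders share a vertical axis.


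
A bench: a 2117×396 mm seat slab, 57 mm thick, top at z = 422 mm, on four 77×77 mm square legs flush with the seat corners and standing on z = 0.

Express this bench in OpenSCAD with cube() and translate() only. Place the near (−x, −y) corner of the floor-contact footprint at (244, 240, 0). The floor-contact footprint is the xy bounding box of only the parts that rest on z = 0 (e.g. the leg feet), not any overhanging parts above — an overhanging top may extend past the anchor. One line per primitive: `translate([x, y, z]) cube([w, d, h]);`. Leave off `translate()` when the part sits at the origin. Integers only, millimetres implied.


translate([244, 240, 365]) cube([2117, 396, 57]);
translate([244, 240, 0]) cube([77, 77, 365]);
translate([244, 559, 0]) cube([77, 77, 365]);
translate([2284, 240, 0]) cube([77, 77, 365]);
translate([2284, 559, 0]) cube([77, 77, 365]);


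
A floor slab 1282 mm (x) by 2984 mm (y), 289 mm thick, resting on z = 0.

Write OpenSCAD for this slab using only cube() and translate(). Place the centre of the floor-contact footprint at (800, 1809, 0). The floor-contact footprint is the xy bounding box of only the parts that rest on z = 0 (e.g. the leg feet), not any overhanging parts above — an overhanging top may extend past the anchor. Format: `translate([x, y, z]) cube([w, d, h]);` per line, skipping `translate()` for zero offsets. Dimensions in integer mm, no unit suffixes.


translate([159, 317, 0]) cube([1282, 2984, 289]);


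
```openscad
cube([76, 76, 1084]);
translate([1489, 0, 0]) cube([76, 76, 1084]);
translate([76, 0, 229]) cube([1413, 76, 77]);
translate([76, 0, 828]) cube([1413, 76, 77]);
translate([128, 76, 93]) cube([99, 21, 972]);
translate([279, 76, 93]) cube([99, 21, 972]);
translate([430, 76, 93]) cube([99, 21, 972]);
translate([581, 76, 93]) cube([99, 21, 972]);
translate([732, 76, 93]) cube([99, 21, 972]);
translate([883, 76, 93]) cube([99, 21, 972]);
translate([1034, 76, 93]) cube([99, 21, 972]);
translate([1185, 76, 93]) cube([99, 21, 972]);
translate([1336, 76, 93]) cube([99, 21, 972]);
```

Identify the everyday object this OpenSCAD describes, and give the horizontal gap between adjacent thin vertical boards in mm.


A fence section. The picket gap is 52 mm.

Two posts, two rails, 9 pickets — a fence section. Span 1413 mm holds 9 pickets of 99 mm with 10 equal gaps: ⌊(1413 − 9·99) / 10⌋ = 52 mm.


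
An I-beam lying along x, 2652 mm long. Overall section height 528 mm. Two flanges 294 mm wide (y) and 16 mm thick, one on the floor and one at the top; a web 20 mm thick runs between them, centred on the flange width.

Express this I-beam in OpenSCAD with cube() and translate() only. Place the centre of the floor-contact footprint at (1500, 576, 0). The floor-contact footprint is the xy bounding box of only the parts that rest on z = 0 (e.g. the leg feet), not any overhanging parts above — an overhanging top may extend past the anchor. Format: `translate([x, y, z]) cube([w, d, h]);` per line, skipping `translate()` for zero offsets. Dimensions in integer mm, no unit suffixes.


translate([174, 429, 0]) cube([2652, 294, 16]);
translate([174, 566, 16]) cube([2652, 20, 496]);
translate([174, 429, 512]) cube([2652, 294, 16]);


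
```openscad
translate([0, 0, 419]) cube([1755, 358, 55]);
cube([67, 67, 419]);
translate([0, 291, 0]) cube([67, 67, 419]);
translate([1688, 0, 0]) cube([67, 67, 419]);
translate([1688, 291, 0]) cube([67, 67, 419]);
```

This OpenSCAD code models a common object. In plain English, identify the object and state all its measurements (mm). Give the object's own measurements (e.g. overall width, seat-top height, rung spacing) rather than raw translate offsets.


A long wooden bench with a 1755 mm (x) × 358 mm (y) seat, 55 mm thick, its top surface 474 mm above the floor. Four 67 mm square legs at the seat corners, flush with the edges, run from z = 0 to the seat underside.


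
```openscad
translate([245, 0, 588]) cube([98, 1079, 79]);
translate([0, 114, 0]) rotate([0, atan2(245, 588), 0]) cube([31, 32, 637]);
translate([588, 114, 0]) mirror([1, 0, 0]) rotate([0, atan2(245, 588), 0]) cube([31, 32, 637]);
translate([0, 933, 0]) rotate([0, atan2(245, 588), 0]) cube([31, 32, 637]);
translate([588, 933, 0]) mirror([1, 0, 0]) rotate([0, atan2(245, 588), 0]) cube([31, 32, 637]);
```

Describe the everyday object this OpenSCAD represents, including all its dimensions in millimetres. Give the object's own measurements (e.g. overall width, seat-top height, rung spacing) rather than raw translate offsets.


A sawhorse. A 98×1079×79 mm beam (x, y, z) sits on two A-frame leg pairs. Each pair is two raked legs of 31×32 mm section (32 mm along y) splaying symmetrically in x. Each leg rises 588 mm vertically over 245 mm of horizontal reach and is 637 mm long along its own axis. Every leg's outer bottom edge rests on the floor and its outer top edge meets a bottom edge of the beam — the left legs (tilting toward +x) meet the beam's −x bottom edge, the right legs (their mirror images, tilting toward −x) meet its +x bottom edge — so the leg tops tuck under the beam, the beam's underside is 588 mm above the floor, and the feet are 588 mm apart outside-to-outside with the beam centred between them. The two leg pairs are set in 114 mm from either end of the beam.


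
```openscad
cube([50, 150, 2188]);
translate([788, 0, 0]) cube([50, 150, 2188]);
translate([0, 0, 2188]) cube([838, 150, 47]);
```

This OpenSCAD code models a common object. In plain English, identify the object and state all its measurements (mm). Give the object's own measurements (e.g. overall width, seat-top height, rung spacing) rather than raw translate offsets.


A door frame. The clear opening is 738 mm wide and 2188 mm high. Two 50 mm wide jambs, 150 mm deep, stand either side of the opening from the floor to the top of the opening. A 47 mm thick head sits across the top of both jambs, spanning the full outside width of the frame.


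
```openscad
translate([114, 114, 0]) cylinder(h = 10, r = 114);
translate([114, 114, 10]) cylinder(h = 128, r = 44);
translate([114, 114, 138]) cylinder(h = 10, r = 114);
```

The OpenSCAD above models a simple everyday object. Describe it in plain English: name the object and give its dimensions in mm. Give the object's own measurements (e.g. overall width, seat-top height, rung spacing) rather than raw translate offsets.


A spool: two coaxial disc flanges of radius 114 mm and thickness 10 mm, joined by a core cylinder of radius 44 mm and height 128 mm. The lower flange rests on z = 0 and the three cylinders share a vertical axis.


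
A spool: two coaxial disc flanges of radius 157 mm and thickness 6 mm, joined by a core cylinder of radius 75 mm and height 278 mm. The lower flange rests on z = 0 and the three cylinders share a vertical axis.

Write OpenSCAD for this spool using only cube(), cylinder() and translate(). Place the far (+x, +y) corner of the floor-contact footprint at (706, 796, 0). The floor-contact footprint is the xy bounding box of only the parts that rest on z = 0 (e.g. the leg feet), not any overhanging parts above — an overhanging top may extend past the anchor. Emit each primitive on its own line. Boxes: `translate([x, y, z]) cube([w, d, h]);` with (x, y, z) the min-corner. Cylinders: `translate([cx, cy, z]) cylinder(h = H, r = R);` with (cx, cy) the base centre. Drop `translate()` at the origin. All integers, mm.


translate([549, 639, 0]) cylinder(h = 6, r = 157);
translate([549, 639, 6]) cylinder(h = 278, r = 75);
translate([549, 639, 284]) cylinder(h = 6, r = 157);


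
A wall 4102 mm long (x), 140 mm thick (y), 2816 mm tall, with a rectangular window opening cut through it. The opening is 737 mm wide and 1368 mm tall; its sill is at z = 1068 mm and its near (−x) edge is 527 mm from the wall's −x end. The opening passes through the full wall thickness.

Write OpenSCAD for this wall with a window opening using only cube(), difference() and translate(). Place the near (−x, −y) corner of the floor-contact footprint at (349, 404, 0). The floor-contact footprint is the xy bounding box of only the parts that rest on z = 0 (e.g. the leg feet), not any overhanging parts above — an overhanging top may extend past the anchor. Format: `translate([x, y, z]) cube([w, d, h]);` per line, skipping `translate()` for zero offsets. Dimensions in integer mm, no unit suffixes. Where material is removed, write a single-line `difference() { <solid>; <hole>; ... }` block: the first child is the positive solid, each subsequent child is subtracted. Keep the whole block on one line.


difference() { translate([349, 404, 0]) cube([4102, 140, 2816]); translate([876, 404, 1068]) cube([737, 140, 1368]); }


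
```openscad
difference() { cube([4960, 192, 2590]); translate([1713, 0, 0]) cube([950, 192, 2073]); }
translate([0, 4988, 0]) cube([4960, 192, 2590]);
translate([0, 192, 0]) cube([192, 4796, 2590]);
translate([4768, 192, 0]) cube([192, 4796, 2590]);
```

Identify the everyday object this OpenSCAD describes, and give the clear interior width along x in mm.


A single room. The interior width is 4576 mm.

Four walls enclosing a rectangle with a door in the front wall — a room. Outside width 4960 minus two 192 mm walls gives 4576 mm.


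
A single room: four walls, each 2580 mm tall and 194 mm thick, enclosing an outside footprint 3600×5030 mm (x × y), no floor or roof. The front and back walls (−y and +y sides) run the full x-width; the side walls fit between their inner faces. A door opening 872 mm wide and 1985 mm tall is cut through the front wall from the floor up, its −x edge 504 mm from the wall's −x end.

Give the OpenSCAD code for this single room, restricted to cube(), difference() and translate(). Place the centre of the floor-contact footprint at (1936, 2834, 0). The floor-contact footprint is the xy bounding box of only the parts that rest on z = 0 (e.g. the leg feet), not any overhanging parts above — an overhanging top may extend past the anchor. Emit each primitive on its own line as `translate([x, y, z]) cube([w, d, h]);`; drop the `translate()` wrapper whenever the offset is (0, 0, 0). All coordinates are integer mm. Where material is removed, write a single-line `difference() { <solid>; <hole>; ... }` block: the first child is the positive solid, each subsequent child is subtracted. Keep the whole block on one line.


difference() { translate([136, 319, 0]) cube([3600, 194, 2580]); translate([640, 319, 0]) cube([872, 194, 1985]); }
translate([136, 5155, 0]) cube([3600, 194, 2580]);
translate([136, 513, 0]) cube([194, 4642, 2580]);
translate([3542, 513, 0]) cube([194, 4642, 2580]);


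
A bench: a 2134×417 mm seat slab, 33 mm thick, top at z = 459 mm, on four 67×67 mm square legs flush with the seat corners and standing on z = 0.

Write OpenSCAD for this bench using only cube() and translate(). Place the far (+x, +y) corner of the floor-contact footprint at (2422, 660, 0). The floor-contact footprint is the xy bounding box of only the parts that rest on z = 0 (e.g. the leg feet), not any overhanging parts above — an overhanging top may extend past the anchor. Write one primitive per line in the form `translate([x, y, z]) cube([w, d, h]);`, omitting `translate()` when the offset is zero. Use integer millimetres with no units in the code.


translate([288, 243, 426]) cube([2134, 417, 33]);
translate([288, 243, 0]) cube([67, 67, 426]);
translate([288, 593, 0]) cube([67, 67, 426]);
translate([2355, 243, 0]) cube([67, 67, 426]);
translate([2355, 593, 0]) cube([67, 67, 426]);


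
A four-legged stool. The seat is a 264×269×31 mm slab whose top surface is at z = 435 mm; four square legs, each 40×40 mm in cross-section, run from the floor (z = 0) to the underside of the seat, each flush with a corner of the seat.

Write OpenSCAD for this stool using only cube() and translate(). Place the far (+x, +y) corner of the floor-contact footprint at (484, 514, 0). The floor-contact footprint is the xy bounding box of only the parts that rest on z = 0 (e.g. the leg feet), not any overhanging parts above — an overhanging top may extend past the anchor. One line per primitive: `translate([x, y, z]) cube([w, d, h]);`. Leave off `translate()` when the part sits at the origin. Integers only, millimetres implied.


translate([220, 245, 404]) cube([264, 269, 31]);
translate([220, 245, 0]) cube([40, 40, 404]);
translate([444, 245, 0]) cube([40, 40, 404]);
translate([220, 474, 0]) cube([40, 40, 404]);
translate([444, 474, 0]) cube([40, 40, 404]);


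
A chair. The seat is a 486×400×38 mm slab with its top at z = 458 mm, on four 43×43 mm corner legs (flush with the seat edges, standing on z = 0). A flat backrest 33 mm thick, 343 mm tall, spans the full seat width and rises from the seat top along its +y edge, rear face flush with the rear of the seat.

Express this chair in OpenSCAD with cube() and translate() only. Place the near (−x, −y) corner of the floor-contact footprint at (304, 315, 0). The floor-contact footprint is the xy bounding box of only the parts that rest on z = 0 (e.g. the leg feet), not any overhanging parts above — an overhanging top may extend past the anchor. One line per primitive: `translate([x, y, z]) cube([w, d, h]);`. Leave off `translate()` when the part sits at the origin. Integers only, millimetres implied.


// leg_h = 458 - 38 = 420
translate([304, 315, 420]) cube([486, 400, 38]);
translate([304, 315, 0]) cube([43, 43, 420]);
translate([747, 315, 0]) cube([43, 43, 420]);
translate([304, 672, 0]) cube([43, 43, 420]);
translate([747, 672, 0]) cube([43, 43, 420]);
translate([304, 682, 458]) cube([486, 33, 343]);


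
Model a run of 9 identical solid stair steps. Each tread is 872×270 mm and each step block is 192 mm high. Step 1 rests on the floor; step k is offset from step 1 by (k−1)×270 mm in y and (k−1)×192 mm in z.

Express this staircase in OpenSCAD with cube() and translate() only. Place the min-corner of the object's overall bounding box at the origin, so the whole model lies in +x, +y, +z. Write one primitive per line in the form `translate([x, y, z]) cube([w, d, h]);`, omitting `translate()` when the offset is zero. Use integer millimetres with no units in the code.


cube([872, 270, 192]);
translate([0, 270, 192]) cube([872, 270, 192]);
translate([0, 540, 384]) cube([872, 270, 192]);
translate([0, 810, 576]) cube([872, 270, 192]);
translate([0, 1080, 768]) cube([872, 270, 192]);
translate([0, 1350, 960]) cube([872, 270, 192]);
translate([0, 1620, 1152]) cube([872, 270, 192]);
translate([0, 1890, 1344]) cube([872, 270, 192]);
translate([0, 2160, 1536]) cube([872, 270, 192]);


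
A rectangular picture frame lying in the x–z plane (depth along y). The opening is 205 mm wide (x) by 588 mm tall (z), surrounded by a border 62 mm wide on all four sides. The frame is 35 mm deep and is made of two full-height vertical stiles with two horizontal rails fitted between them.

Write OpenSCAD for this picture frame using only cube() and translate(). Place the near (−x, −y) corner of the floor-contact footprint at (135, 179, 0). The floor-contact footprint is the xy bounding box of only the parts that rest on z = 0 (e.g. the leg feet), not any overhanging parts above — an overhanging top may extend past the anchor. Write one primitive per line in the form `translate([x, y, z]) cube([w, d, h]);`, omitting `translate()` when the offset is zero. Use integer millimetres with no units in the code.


translate([135, 179, 0]) cube([62, 35, 712]);
translate([402, 179, 0]) cube([62, 35, 712]);
translate([197, 179, 0]) cube([205, 35, 62]);
translate([197, 179, 650]) cube([205, 35, 62]);


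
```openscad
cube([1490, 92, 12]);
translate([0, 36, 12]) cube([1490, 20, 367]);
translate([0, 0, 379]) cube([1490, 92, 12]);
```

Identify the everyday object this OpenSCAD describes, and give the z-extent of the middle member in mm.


An I-beam. The web height is 367 mm.

Two wide flanges with a thin centred web — an I-beam. Overall 391 mm minus two 12 mm flanges gives a web of 391 − 2·12 = 367 mm.


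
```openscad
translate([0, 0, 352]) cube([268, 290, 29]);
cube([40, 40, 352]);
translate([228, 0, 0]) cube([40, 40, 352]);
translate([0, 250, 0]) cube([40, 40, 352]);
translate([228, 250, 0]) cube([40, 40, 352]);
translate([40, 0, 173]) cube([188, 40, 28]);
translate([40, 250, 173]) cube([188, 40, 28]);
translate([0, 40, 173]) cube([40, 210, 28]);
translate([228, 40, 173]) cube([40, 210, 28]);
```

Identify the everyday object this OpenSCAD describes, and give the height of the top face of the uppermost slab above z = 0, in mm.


A stool. The seat height is 381 mm.

A 268×290×29 slab at z = 352 on four corner posts — a stool. The seat top is 352 + 29 = 381 mm.


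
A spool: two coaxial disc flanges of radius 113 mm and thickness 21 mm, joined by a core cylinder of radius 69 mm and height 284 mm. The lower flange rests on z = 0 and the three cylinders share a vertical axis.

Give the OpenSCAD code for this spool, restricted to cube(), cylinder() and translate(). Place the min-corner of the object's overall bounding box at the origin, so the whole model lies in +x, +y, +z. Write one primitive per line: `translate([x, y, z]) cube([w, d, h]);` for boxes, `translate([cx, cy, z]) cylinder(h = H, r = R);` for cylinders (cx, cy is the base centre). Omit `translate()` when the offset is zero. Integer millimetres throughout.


translate([113, 113, 0]) cylinder(h = 21, r = 113);
translate([113, 113, 21]) cylinder(h = 284, r = 69);
translate([113, 113, 305]) cylinder(h = 21, r = 113);


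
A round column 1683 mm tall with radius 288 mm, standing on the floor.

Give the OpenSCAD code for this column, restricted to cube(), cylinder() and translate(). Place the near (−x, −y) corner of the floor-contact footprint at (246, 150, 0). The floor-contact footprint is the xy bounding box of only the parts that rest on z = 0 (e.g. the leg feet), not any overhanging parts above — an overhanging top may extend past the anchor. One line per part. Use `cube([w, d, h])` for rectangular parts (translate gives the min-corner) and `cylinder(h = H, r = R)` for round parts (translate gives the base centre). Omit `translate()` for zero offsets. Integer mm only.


translate([534, 438, 0]) cylinder(h = 1683, r = 288);
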